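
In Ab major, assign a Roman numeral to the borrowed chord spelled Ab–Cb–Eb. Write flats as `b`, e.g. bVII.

i

Ab is scale degree 1 in Ab major. Ab–Cb–Eb is a minor chord — the form found in Ab minor, not the diatonic I (Ab). Borrowed into Ab major it is written i.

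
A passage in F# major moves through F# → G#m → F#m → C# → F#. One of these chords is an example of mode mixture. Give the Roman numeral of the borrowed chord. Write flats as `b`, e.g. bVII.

In F# major the diatonic chords are F#, G#m, A#m, B, C#, D#m, E#dim. F#, G#m and C# all belong to that set. F#m (F#–A–C#) is not: scale degree 1 in F# major carries F# (I). In F# minor the chord on that degree is F#m, so here it functions as i, borrowed from the parallel minor.

i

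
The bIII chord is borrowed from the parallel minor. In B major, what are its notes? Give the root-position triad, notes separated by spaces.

D F# A

Scale degree 3 in B major is D#. bIII uses the lowered form, D, taken from B minor. In B minor the chord on D is D–F#–A.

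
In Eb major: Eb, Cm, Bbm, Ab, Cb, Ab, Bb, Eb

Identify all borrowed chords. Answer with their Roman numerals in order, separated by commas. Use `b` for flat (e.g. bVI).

The diatonic triads in Eb major are Eb, Fm, Gm, Ab, Bb, Cm, Ddim. Of the given chords, Eb, Cm, Ab and Bb are diatonic. Bbm (Bb–Db–F) is not: scale degree 5 in Eb major carries Bb (V). In Eb minor the chord on that degree is Bbm, so here it functions as v, borrowed from the parallel minor. But Cb (Cb–Eb–Gb) is foreign: the diatonic vi on degree 6 is Cm, whereas Cb comes from Eb minor. It is labeled bVI.

v, bVI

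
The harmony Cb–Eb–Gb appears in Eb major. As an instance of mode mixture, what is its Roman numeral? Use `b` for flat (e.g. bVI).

In Eb major scale degree 6 is C; Cb is its lowered form, from Eb minor. Diatonically Eb major has Cm (vi) on that degree; Cb–Eb–Gb is instead the major chord native to Eb minor, so it takes the label bVI.

bVI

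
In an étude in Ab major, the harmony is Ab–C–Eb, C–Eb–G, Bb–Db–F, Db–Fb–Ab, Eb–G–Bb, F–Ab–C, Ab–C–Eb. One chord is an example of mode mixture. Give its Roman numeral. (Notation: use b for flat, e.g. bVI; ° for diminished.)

Ab major has the diatonic set Ab, Bbm, Cm, Db, Eb, Fm, Gdim. Ab–C–Eb = Ab, C–Eb–G = Cm, Bb–Db–F = Bbm, Eb–G–Bb = Eb and F–Ab–C = Fm all belong to that set. Db–Fb–Ab doesn't fit — on degree 4 Ab major would have Db (IV). Dbm is the degree-4 chord of Ab minor, so it is the borrowed iv.

iv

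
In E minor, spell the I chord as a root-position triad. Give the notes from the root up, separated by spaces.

E G# B

The root, E, is scale degree 1 — the same note in E minor and E major; only the chord quality changes. In E major the chord on E is E–G#–B.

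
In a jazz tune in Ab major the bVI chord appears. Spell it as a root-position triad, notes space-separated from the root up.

Fb Ab Cb

bVI is built on the lowered scale degree 6. In Ab major degree 6 is F; lowered it becomes Fb. Building the major chord from the parallel minor on Fb: Fb–Ab–Cb.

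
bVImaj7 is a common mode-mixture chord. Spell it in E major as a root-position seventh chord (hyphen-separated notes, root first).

C-E-G-B

Scale degree 6 in E major is C#. bVImaj7 uses the lowered form, C, taken from E minor. Stacking thirds in E minor on C gives C–E–G–B.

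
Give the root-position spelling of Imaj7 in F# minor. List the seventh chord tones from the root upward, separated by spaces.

F# A# C# E#

Imaj7 is built on scale degree 1, which is F# in both F# minor and its parallel. Stacking thirds in F# major on F# gives F#–A#–C#–E#.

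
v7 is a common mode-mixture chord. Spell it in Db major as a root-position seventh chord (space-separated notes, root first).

Ab Cb Eb Gb

v7 is built on scale degree 5, which is Ab in both Db major and its parallel. Stacking thirds in Db minor on Ab gives Ab–Cb–Eb–Gb.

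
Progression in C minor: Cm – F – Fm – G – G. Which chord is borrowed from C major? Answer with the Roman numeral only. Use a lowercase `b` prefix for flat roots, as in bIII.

IV

The diatonic triads in C minor (with V from harmonic minor) are Cm, Ddim, Eb, Fm, G, Ab, Bb. Cm, Fm and G are all diatonic. F (F–A–C) doesn't fit — on degree 4 C minor would have Fm (iv). F is the degree-4 chord of C major, so it is the borrowed IV.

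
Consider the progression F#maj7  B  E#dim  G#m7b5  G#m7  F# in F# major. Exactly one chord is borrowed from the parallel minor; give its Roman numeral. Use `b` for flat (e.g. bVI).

iiø7

F# major has the diatonic set F#, G#m, A#m, B, C#, D#m, E#dim. Of the given chords, F#maj7, B, E#dim, G#m7 and F# are diatonic. G#m7b5 (G#–B–D–F#) doesn't fit — on degree 2 F# major would have G#m (ii). G#m7b5 is the degree-2 chord of F# minor, so it is the borrowed iiø7.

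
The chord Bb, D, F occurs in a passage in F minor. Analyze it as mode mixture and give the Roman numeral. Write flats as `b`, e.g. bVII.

IV

The root Bb is the diatonic 4th degree of F minor; the borrowing shows in the chord quality. The diatonic chord on degree 4 would be Bbm (iv), but Bb–D–F is the major chord from F major. As a borrowed chord it is labeled IV.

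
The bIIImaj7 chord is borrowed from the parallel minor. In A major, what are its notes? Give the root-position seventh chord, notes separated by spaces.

C E G B

Scale degree 3 in A major is C#. bIIImaj7 uses the lowered form, C, taken from A minor. Stacking thirds in A minor on C gives C–E–G–B.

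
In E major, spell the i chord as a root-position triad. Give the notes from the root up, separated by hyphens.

E-G-B

i is built on scale degree 1, which is E in both E major and its parallel. In E minor the chord on E is E–G–B.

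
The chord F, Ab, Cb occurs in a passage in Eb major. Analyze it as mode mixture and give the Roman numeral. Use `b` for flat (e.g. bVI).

ii°

The root F is the diatonic 2nd degree of Eb major; the borrowing shows in the chord quality. Diatonically Eb major has Fm (ii) on that degree; F–Ab–Cb is instead the diminished chord native to Eb minor, so it takes the label ii°.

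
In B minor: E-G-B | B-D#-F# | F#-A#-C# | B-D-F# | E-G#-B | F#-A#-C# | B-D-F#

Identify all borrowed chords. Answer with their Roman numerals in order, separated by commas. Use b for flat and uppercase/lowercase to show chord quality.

The diatonic triads in B minor (with V from harmonic minor) are Bm, C#dim, D, Em, F#, G, A. E–G–B = Em, F#–A#–C# = F# and B–D–F# = Bm are all diatonic. B–D#–F# doesn't fit — on degree 1 B minor would have Bm (i). B is the degree-1 chord of B major, so it is the borrowed I. But E–G#–B is foreign: the diatonic iv on degree 4 is Em, whereas E comes from B major. It is labeled IV.

I, IV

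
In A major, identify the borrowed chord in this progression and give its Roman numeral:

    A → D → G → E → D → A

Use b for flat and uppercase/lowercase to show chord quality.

bVII

A major has the diatonic set A, Bm, C#m, D, E, F#m, G#dim. A, D and E are all diatonic. G (G–B–D) is not: scale degree 7 in A major carries G#dim (vii°). In A minor the chord on that degree is G, so here it functions as bVII, borrowed from the parallel minor.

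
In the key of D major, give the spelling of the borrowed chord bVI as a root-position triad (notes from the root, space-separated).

bVI is built on the lowered scale degree 6. In D major degree 6 is B; lowered it becomes Bb. Stacking thirds in D minor on Bb gives Bb–D–F.

Bb D F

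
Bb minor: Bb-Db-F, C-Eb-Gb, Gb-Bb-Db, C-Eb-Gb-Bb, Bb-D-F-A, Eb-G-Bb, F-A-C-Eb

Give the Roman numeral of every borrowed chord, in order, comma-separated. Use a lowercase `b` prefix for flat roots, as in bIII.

In Bb minor (with V from harmonic minor) the diatonic chords are Bbm, Cdim, Db, Ebm, F, Gb, Ab. Bb–Db–F = Bbm, C–Eb–Gb = Cdim, Gb–Bb–Db = Gb, C–Eb–Gb–Bb = Cm7b5 and F–A–C–Eb = F7 are all diatonic. Bb–D–F–A is not: scale degree 1 in Bb minor carries Bbm (i). In Bb major the chord on that degree is Bbmaj7, so here it functions as Imaj7, borrowed from the parallel major. Eb–G–Bb is not: scale degree 4 in Bb minor carries Ebm (iv). In Bb major the chord on that degree is Eb, so here it functions as IV, borrowed from the parallel major.

Imaj7, IV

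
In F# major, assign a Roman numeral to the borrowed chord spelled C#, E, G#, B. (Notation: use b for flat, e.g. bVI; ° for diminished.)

v7

The root C# is the diatonic 5th degree of F# major; the borrowing shows in the chord quality. Diatonically F# major has C# (V) on that degree; C#–E–G#–B is instead the minor-seventh chord native to F# minor, so it takes the label v7.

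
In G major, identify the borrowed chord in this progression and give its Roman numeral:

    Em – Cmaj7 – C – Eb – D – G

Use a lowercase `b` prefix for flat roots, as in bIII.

G major has the diatonic set G, Am, Bm, C, D, Em, F#dim. Em, Cmaj7, C, D and G all belong to that set. But Eb (Eb–G–Bb) is foreign: the diatonic vi on degree 6 is Em, whereas Eb comes from G minor. It is labeled bVI.

bVI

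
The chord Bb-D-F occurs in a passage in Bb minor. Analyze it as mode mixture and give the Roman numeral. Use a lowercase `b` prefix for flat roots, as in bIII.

I

Bb is scale degree 1 in Bb minor. Bb–D–F is a major chord — the form found in Bb major, not the diatonic i (Bbm). Borrowed into Bb minor it is written I.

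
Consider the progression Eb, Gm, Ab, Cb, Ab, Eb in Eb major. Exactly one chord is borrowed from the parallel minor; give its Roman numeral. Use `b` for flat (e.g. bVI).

bVI

In Eb major the diatonic chords are Eb, Fm, Gm, Ab, Bb, Cm, Ddim. Eb, Gm and Ab all belong to that set. But Cb (Cb–Eb–Gb) is foreign: the diatonic vi on degree 6 is Cm, whereas Cb comes from Eb minor. It is labeled bVI.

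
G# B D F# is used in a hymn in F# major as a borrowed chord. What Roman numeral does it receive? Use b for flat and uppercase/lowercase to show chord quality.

G# is scale degree 2 in F# major. The diatonic chord on degree 2 would be G#m (ii), but G#–B–D–F# is the half-diminished-seventh chord from F# minor. As a borrowed chord it is labeled iiø7.

iiø7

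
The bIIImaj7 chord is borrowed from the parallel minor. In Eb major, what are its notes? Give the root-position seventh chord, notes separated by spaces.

Gb Bb Db F

bIIImaj7 is built on the lowered scale degree 3. In Eb major degree 3 is G; lowered it becomes Gb. In Eb minor the chord on Gb is Gb–Bb–Db–F.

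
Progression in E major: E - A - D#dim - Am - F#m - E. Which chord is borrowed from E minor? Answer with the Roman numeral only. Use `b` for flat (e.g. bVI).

iv

The diatonic triads in E major are E, F#m, G#m, A, B, C#m, D#dim. E, A, D#dim and F#m are all diatonic. But Am (A–C–E) is foreign: the diatonic IV on degree 4 is A, whereas Am comes from E minor. It is labeled iv.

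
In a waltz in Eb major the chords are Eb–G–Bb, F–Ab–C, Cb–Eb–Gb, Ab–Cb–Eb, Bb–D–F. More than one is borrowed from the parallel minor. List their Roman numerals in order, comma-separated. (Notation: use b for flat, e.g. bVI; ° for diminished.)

bVI, iv

Eb major has the diatonic set Eb, Fm, Gm, Ab, Bb, Cm, Ddim. Of the given chords, Eb–G–Bb = Eb, F–Ab–C = Fm and Bb–D–F = Bb are diatonic. Cb–Eb–Gb doesn't fit — on degree 6 Eb major would have Cm (vi). Cb is the degree-6 chord of Eb minor, so it is the borrowed bVI. But Ab–Cb–Eb is foreign: the diatonic IV on degree 4 is Ab, whereas Abm comes from Eb minor. It is labeled iv.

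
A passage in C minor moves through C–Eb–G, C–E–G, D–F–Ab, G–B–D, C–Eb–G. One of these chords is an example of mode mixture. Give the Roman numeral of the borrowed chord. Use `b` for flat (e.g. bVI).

I

In C minor (with V from harmonic minor) the diatonic chords are Cm, Ddim, Eb, Fm, G, Ab, Bb. Of the given chords, C–Eb–G = Cm, D–F–Ab = Ddim and G–B–D = G are diatonic. C–E–G doesn't fit — on degree 1 C minor would have Cm (i). C is the degree-1 chord of C major, so it is the borrowed I.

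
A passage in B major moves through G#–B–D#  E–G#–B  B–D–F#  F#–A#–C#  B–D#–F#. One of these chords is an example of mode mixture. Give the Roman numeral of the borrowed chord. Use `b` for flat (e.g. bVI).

B major has the diatonic set B, C#m, D#m, E, F#, G#m, A#dim. G#–B–D# = G#m, E–G#–B = E, F#–A#–C# = F# and B–D#–F# = B are all diatonic. But B–D–F# is foreign: the diatonic I on degree 1 is B, whereas Bm comes from B minor. It is labeled i.

i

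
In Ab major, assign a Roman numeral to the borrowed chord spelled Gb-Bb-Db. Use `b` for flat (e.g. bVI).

The root Gb is the lowered 7th scale degree — diatonically Ab major has G there. The diatonic chord on degree 7 would be Gdim (vii°), but Gb–Bb–Db is the major chord from Ab minor. As a borrowed chord it is labeled bVII.

bVII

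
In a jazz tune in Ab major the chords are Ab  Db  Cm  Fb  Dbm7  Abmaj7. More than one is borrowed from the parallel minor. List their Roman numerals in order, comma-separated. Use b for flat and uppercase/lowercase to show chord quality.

Ab major has the diatonic set Ab, Bbm, Cm, Db, Eb, Fm, Gdim. Of the given chords, Ab, Db, Cm and Abmaj7 are diatonic. But Fb (Fb–Ab–Cb) is foreign: the diatonic vi on degree 6 is Fm, whereas Fb comes from Ab minor. It is labeled bVI. But Dbm7 (Db–Fb–Ab–Cb) is foreign: the diatonic IV on degree 4 is Db, whereas Dbm7 comes from Ab minor. It is labeled iv7.

bVI, iv7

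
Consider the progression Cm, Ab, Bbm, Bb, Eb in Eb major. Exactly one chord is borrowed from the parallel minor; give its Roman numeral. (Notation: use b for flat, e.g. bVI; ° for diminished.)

v

In Eb major the diatonic chords are Eb, Fm, Gm, Ab, Bb, Cm, Ddim. Cm, Ab, Bb and Eb all belong to that set. Bbm (Bb–Db–F) is not: scale degree 5 in Eb major carries Bb (V). In Eb minor the chord on that degree is Bbm, so here it functions as v, borrowed from the parallel minor.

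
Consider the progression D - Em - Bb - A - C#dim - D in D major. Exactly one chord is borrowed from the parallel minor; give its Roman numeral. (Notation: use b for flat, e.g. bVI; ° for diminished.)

bVI

In D major the diatonic chords are D, Em, F#m, G, A, Bm, C#dim. D, Em, A and C#dim all belong to that set. Bb (Bb–D–F) is not: scale degree 6 in D major carries Bm (vi). In D minor the chord on that degree is Bb, so here it functions as bVI, borrowed from the parallel minor.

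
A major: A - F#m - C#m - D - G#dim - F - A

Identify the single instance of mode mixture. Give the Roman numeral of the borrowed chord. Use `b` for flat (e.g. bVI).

A major has the diatonic set A, Bm, C#m, D, E, F#m, G#dim. A, F#m, C#m, D and G#dim are all diatonic. But F (F–A–C) is foreign: the diatonic vi on degree 6 is F#m, whereas F comes from A minor. It is labeled bVI.

bVI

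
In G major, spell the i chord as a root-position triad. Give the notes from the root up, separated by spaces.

G Bb D

The root, G, is scale degree 1 — the same note in G major and G minor; only the chord quality changes. Stacking thirds in G minor on G gives G–Bb–D.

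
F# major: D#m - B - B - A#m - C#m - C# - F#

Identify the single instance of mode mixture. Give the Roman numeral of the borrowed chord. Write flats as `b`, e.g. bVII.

F# major has the diatonic set F#, G#m, A#m, B, C#, D#m, E#dim. Of the given chords, D#m, B, A#m, C# and F# are diatonic. C#m (C#–E–G#) doesn't fit — on degree 5 F# major would have C# (V). C#m is the degree-5 chord of F# minor, so it is the borrowed v.

v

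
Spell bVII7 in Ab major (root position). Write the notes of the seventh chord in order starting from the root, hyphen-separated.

bVII7 is built on the lowered scale degree 7. In Ab major degree 7 is G; lowered it becomes Gb. Stacking thirds in Ab minor on Gb gives Gb–Bb–Db–Fb.

Gb-Bb-Db-Fb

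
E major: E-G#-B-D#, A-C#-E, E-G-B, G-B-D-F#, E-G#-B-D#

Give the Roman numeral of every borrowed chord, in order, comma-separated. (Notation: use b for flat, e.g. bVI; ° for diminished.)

i, bIIImaj7

E major has the diatonic set E, F#m, G#m, A, B, C#m, D#dim. E–G#–B–D# = Emaj7 and A–C#–E = A are both diatonic. E–G–B doesn't fit — on degree 1 E major would have E (I). Em is the degree-1 chord of E minor, so it is the borrowed i. G–B–D–F# doesn't fit — on degree 3 E major would have G#m (iii). Gmaj7 is the degree-3 chord of E minor, so it is the borrowed bIIImaj7.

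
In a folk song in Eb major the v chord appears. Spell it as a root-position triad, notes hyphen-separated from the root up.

The root, Bb, is scale degree 5 — the same note in Eb major and Eb minor; only the chord quality changes. Stacking thirds in Eb minor on Bb gives Bb–Db–F.

Bb-Db-F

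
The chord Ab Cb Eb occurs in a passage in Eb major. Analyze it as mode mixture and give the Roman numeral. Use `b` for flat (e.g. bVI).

iv

Ab is scale degree 4 in Eb major. Ab–Cb–Eb is a minor chord — the form found in Eb minor, not the diatonic IV (Ab). Borrowed into Eb major it is written iv.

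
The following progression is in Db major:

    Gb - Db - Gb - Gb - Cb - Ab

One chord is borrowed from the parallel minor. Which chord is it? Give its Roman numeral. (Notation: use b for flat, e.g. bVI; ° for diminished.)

The diatonic triads in Db major are Db, Ebm, Fm, Gb, Ab, Bbm, Cdim. Gb, Db and Ab are all diatonic. Cb (Cb–Eb–Gb) doesn't fit — on degree 7 Db major would have Cdim (vii°). Cb is the degree-7 chord of Db minor, so it is the borrowed bVII.

bVII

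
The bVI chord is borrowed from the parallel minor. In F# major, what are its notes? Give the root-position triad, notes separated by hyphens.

bVI is built on the lowered scale degree 6. In F# major degree 6 is D#; lowered it becomes D. In F# minor the chord on D is D–F#–A.

D-F#-A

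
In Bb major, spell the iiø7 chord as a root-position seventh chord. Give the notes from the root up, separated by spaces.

iiø7 is built on scale degree 2, which is C in both Bb major and its parallel. Building the half-diminished-seventh chord from the parallel minor on C: C–Eb–Gb–Bb.

C Eb Gb Bb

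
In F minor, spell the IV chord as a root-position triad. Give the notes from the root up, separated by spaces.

Bb D F

The root, Bb, is scale degree 4 — the same note in F minor and F major; only the chord quality changes. In F major the chord on Bb is Bb–D–F.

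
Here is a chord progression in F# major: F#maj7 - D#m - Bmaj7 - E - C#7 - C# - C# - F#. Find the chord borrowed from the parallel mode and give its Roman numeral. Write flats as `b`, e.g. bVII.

The diatonic triads in F# major are F#, G#m, A#m, B, C#, D#m, E#dim. Of the given chords, F#maj7, D#m, Bmaj7, C#7, C# and F# are diatonic. But E (E–G#–B) is foreign: the diatonic vii° on degree 7 is E#dim, whereas E comes from F# minor. It is labeled bVII.

bVII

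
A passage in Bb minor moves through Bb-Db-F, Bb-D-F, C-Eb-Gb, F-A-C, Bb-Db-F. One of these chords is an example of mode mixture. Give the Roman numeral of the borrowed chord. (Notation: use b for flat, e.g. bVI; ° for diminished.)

I

In Bb minor (with V from harmonic minor) the diatonic chords are Bbm, Cdim, Db, Ebm, F, Gb, Ab. Bb–Db–F = Bbm, C–Eb–Gb = Cdim and F–A–C = F are all diatonic. Bb–D–F is not: scale degree 1 in Bb minor carries Bbm (i). In Bb major the chord on that degree is Bb, so here it functions as I, borrowed from the parallel major.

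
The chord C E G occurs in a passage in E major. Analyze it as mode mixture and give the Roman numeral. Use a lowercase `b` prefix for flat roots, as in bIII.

The root C is the lowered 6th scale degree — diatonically E major has C# there. Diatonically E major has C#m (vi) on that degree; C–E–G is instead the major chord native to E minor, so it takes the label bVI.

bVI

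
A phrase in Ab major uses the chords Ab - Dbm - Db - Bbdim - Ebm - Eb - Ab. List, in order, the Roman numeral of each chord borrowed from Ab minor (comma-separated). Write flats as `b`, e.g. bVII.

In Ab major the diatonic chords are Ab, Bbm, Cm, Db, Eb, Fm, Gdim. Of the given chords, Ab, Db and Eb are diatonic. Dbm (Db–Fb–Ab) is not: scale degree 4 in Ab major carries Db (IV). In Ab minor the chord on that degree is Dbm, so here it functions as iv, borrowed from the parallel minor. Bbdim (Bb–Db–Fb) doesn't fit — on degree 2 Ab major would have Bbm (ii). Bbdim is the degree-2 chord of Ab minor, so it is the borrowed ii°. Ebm (Eb–Gb–Bb) doesn't fit — on degree 5 Ab major would have Eb (V). Ebm is the degree-5 chord of Ab minor, so it is the borrowed v.

iv, ii°, v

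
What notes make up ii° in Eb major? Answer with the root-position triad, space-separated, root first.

ii° is built on scale degree 2, which is F in both Eb major and its parallel. Building the diminished chord from the parallel minor on F: F–Ab–Cb.

F Ab Cb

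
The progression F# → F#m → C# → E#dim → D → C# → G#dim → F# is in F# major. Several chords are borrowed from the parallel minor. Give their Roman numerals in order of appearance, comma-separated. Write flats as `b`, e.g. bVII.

The diatonic triads in F# major are F#, G#m, A#m, B, C#, D#m, E#dim. Of the given chords, F#, C# and E#dim are diatonic. F#m (F#–A–C#) doesn't fit — on degree 1 F# major would have F# (I). F#m is the degree-1 chord of F# minor, so it is the borrowed i. But D (D–F#–A) is foreign: the diatonic vi on degree 6 is D#m, whereas D comes from F# minor. It is labeled bVI. G#dim (G#–B–D) doesn't fit — on degree 2 F# major would have G#m (ii). G#dim is the degree-2 chord of F# minor, so it is the borrowed ii°.

i, bVI, ii°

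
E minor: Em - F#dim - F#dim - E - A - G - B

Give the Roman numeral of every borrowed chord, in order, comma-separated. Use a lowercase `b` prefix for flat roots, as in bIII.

I, IV

E minor has the diatonic set Em, F#dim, G, Am, B, C, D (with V from harmonic minor). Of the given chords, Em, F#dim, G and B are diatonic. E (E–G#–B) is not: scale degree 1 in E minor carries Em (i). In E major the chord on that degree is E, so here it functions as I, borrowed from the parallel major. A (A–C#–E) doesn't fit — on degree 4 E minor would have Am (iv). A is the degree-4 chord of E major, so it is the borrowed IV.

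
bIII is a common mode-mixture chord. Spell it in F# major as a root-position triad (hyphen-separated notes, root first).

Scale degree 3 in F# major is A#. bIII uses the lowered form, A, taken from F# minor. Stacking thirds in F# minor on A gives A–C#–E.

A-C#-E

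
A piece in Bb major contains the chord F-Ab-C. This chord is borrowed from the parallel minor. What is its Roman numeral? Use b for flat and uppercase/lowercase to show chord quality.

v

The root F is the diatonic 5th degree of Bb major; the borrowing shows in the chord quality. The diatonic chord on degree 5 would be F (V), but F–Ab–C is the minor chord from Bb minor. As a borrowed chord it is labeled v.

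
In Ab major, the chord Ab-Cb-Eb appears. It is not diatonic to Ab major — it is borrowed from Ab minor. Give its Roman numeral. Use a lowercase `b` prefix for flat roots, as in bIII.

i

The root Ab is the diatonic 1st degree of Ab major; the borrowing shows in the chord quality. The diatonic chord on degree 1 would be Ab (I), but Ab–Cb–Eb is the minor chord from Ab minor. As a borrowed chord it is labeled i.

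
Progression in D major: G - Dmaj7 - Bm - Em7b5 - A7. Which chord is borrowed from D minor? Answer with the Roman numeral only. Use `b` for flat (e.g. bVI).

iiø7

The diatonic triads in D major are D, Em, F#m, G, A, Bm, C#dim. Of the given chords, G, Dmaj7, Bm and A7 are diatonic. Em7b5 (E–G–Bb–D) is not: scale degree 2 in D major carries Em (ii). In D minor the chord on that degree is Em7b5, so here it functions as iiø7, borrowed from the parallel minor.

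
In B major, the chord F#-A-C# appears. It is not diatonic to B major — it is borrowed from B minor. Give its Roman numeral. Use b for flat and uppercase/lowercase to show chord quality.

v

The root F# is the diatonic 5th degree of B major; the borrowing shows in the chord quality. The diatonic chord on degree 5 would be F# (V), but F#–A–C# is the minor chord from B minor. As a borrowed chord it is labeled v.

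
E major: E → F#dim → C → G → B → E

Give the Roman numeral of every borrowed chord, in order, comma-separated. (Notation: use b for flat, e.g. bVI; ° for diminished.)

The diatonic triads in E major are E, F#m, G#m, A, B, C#m, D#dim. E and B both belong to that set. But F#dim (F#–A–C) is foreign: the diatonic ii on degree 2 is F#m, whereas F#dim comes from E minor. It is labeled ii°. C (C–E–G) is not: scale degree 6 in E major carries C#m (vi). In E minor the chord on that degree is C, so here it functions as bVI, borrowed from the parallel minor. G (G–B–D) is not: scale degree 3 in E major carries G#m (iii). In E minor the chord on that degree is G, so here it functions as bIII, borrowed from the parallel minor.

ii°, bVI, bIII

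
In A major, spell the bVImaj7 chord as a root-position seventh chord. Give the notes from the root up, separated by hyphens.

Scale degree 6 in A major is F#. bVImaj7 uses the lowered form, F, taken from A minor. In A minor the chord on F is F–A–C–E.

F-A-C-E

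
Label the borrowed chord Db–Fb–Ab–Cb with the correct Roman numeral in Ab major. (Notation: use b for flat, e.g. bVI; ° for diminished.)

Db is scale degree 4 in Ab major. Diatonically Ab major has Db (IV) on that degree; Db–Fb–Ab–Cb is instead the minor-seventh chord native to Ab minor, so it takes the label iv7.

iv7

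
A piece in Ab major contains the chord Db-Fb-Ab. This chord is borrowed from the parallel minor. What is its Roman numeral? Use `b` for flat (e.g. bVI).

The root Db is the diatonic 4th degree of Ab major; the borrowing shows in the chord quality. Db–Fb–Ab is a minor chord — the form found in Ab minor, not the diatonic IV (Db). Borrowed into Ab major it is written iv.

iv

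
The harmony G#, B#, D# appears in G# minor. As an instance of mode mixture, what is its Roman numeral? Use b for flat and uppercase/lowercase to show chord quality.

The root G# is the diatonic 1st degree of G# minor; the borrowing shows in the chord quality. Diatonically G# minor has G#m (i) on that degree; G#–B#–D# is instead the major chord native to G# major, so it takes the label I.

I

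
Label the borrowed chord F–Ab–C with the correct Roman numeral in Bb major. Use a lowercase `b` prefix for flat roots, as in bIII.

v

The root F is the diatonic 5th degree of Bb major; the borrowing shows in the chord quality. Diatonically Bb major has F (V) on that degree; F–Ab–C is instead the minor chord native to Bb minor, so it takes the label v.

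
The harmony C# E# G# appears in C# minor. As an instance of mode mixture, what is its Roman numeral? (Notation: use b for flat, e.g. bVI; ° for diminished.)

C# is scale degree 1 in C# minor. Diatonically C# minor has C#m (i) on that degree; C#–E#–G# is instead the major chord native to C# major, so it takes the label I.

I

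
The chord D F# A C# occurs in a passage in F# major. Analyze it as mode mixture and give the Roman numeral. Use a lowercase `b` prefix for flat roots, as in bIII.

bVImaj7

The root D is the lowered 6th scale degree — diatonically F# major has D# there. The diatonic chord on degree 6 would be D#m (vi), but D–F#–A–C# is the major-seventh chord from F# minor. As a borrowed chord it is labeled bVImaj7.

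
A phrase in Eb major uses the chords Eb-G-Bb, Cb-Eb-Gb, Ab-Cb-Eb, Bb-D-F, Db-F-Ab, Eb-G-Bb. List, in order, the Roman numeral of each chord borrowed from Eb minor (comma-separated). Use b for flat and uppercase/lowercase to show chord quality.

bVI, iv, bVII

In Eb major the diatonic chords are Eb, Fm, Gm, Ab, Bb, Cm, Ddim. Eb–G–Bb = Eb and Bb–D–F = Bb both belong to that set. Cb–Eb–Gb doesn't fit — on degree 6 Eb major would have Cm (vi). Cb is the degree-6 chord of Eb minor, so it is the borrowed bVI. But Ab–Cb–Eb is foreign: the diatonic IV on degree 4 is Ab, whereas Abm comes from Eb minor. It is labeled iv. But Db–F–Ab is foreign: the diatonic vii° on degree 7 is Ddim, whereas Db comes from Eb minor. It is labeled bVII.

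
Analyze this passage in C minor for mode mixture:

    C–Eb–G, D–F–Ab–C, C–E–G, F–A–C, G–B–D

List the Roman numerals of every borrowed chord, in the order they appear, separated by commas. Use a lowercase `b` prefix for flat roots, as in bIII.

C minor has the diatonic set Cm, Ddim, Eb, Fm, G, Ab, Bb (with V from harmonic minor). C–Eb–G = Cm, D–F–Ab–C = Dm7b5 and G–B–D = G are all diatonic. C–E–G doesn't fit — on degree 1 C minor would have Cm (i). C is the degree-1 chord of C major, so it is the borrowed I. F–A–C doesn't fit — on degree 4 C minor would have Fm (iv). F is the degree-4 chord of C major, so it is the borrowed IV.

I, IV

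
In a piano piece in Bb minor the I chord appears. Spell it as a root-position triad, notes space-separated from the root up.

Bb D F

I is built on scale degree 1, which is Bb in both Bb minor and its parallel. Building the major chord from the parallel major on Bb: Bb–D–F.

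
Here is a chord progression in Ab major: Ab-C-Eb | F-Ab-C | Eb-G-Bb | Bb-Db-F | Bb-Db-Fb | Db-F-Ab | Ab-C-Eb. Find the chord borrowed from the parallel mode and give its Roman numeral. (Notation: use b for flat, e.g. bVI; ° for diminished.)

In Ab major the diatonic chords are Ab, Bbm, Cm, Db, Eb, Fm, Gdim. Of the given chords, Ab–C–Eb = Ab, F–Ab–C = Fm, Eb–G–Bb = Eb, Bb–Db–F = Bbm and Db–F–Ab = Db are diatonic. Bb–Db–Fb doesn't fit — on degree 2 Ab major would have Bbm (ii). Bbdim is the degree-2 chord of Ab minor, so it is the borrowed ii°.

ii°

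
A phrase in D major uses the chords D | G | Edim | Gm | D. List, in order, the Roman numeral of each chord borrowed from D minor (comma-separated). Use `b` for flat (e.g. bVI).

ii°, iv

In D major the diatonic chords are D, Em, F#m, G, A, Bm, C#dim. D and G are both diatonic. Edim (E–G–Bb) doesn't fit — on degree 2 D major would have Em (ii). Edim is the degree-2 chord of D minor, so it is the borrowed ii°. Gm (G–Bb–D) doesn't fit — on degree 4 D major would have G (IV). Gm is the degree-4 chord of D minor, so it is the borrowed iv.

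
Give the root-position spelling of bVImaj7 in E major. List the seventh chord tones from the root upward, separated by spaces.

Scale degree 6 in E major is C#. bVImaj7 uses the lowered form, C, taken from E minor. Building the major-seventh chord from the parallel minor on C: C–E–G–B.

C E G B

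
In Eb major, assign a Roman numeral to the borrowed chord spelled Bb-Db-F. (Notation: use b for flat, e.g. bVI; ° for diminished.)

v

The root Bb is the diatonic 5th degree of Eb major; the borrowing shows in the chord quality. Bb–Db–F is a minor chord — the form found in Eb minor, not the diatonic V (Bb). Borrowed into Eb major it is written v.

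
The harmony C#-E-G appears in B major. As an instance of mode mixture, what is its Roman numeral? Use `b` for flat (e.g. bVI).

The root C# is the diatonic 2nd degree of B major; the borrowing shows in the chord quality. The diatonic chord on degree 2 would be C#m (ii), but C#–E–G is the diminished chord from B minor. As a borrowed chord it is labeled ii°.

ii°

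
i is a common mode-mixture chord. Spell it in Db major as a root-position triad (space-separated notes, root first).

i is built on scale degree 1, which is Db in both Db major and its parallel. Building the minor chord from the parallel minor on Db: Db–Fb–Ab.

Db Fb Ab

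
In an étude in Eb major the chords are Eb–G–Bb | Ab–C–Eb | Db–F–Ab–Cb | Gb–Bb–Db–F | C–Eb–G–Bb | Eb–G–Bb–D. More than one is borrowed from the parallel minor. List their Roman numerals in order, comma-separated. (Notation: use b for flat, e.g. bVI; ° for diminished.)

bVII7, bIIImaj7

The diatonic triads in Eb major are Eb, Fm, Gm, Ab, Bb, Cm, Ddim. Eb–G–Bb = Eb, Ab–C–Eb = Ab, C–Eb–G–Bb = Cm7 and Eb–G–Bb–D = Ebmaj7 are all diatonic. Db–F–Ab–Cb is not: scale degree 7 in Eb major carries Ddim (vii°). In Eb minor the chord on that degree is Db7, so here it functions as bVII7, borrowed from the parallel minor. But Gb–Bb–Db–F is foreign: the diatonic iii on degree 3 is Gm, whereas Gbmaj7 comes from Eb minor. It is labeled bIIImaj7.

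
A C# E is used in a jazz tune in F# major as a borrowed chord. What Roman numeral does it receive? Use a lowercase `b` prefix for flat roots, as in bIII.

bIII

In F# major scale degree 3 is A#; A is its lowered form, from F# minor. Diatonically F# major has A#m (iii) on that degree; A–C#–E is instead the major chord native to F# minor, so it takes the label bIII.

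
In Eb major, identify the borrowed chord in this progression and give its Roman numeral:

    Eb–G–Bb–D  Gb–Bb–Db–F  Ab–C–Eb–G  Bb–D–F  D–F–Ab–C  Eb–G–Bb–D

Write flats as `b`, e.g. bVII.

The diatonic triads in Eb major are Eb, Fm, Gm, Ab, Bb, Cm, Ddim. Eb–G–Bb–D = Ebmaj7, Ab–C–Eb–G = Abmaj7, Bb–D–F = Bb and D–F–Ab–C = Dm7b5 all belong to that set. Gb–Bb–Db–F is not: scale degree 3 in Eb major carries Gm (iii). In Eb minor the chord on that degree is Gbmaj7, so here it functions as bIIImaj7, borrowed from the parallel minor.

bIIImaj7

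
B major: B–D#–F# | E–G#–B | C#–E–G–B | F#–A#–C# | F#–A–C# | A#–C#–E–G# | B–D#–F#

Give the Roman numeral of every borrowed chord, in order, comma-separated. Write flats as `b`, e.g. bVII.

iiø7, v

The diatonic triads in B major are B, C#m, D#m, E, F#, G#m, A#dim. B–D#–F# = B, E–G#–B = E, F#–A#–C# = F# and A#–C#–E–G# = A#m7b5 are all diatonic. C#–E–G–B doesn't fit — on degree 2 B major would have C#m (ii). C#m7b5 is the degree-2 chord of B minor, so it is the borrowed iiø7. F#–A–C# doesn't fit — on degree 5 B major would have F# (V). F#m is the degree-5 chord of B minor, so it is the borrowed v.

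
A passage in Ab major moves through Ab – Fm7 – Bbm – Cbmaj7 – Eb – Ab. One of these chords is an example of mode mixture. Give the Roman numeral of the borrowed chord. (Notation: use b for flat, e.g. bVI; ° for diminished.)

The diatonic triads in Ab major are Ab, Bbm, Cm, Db, Eb, Fm, Gdim. Ab, Fm7, Bbm and Eb all belong to that set. But Cbmaj7 (Cb–Eb–Gb–Bb) is foreign: the diatonic iii on degree 3 is Cm, whereas Cbmaj7 comes from Ab minor. It is labeled bIIImaj7.

bIIImaj7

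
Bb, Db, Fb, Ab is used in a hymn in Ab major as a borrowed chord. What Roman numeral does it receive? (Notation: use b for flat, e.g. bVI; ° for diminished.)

iiø7

Bb is scale degree 2 in Ab major. Diatonically Ab major has Bbm (ii) on that degree; Bb–Db–Fb–Ab is instead the half-diminished-seventh chord native to Ab minor, so it takes the label iiø7.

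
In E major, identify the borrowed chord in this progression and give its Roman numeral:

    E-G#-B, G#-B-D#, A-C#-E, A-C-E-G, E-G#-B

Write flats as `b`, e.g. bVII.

The diatonic triads in E major are E, F#m, G#m, A, B, C#m, D#dim. Of the given chords, E–G#–B = E, G#–B–D# = G#m and A–C#–E = A are diatonic. A–C–E–G doesn't fit — on degree 4 E major would have A (IV). Am7 is the degree-4 chord of E minor, so it is the borrowed iv7.

iv7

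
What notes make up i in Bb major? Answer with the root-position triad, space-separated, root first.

Bb Db F

i is built on scale degree 1, which is Bb in both Bb major and its parallel. Stacking thirds in Bb minor on Bb gives Bb–Db–F.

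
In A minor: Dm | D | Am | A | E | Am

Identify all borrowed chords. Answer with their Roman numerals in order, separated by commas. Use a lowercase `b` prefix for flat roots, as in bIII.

IV, I

The diatonic triads in A minor (with V from harmonic minor) are Am, Bdim, C, Dm, E, F, G. Of the given chords, Dm, Am and E are diatonic. D (D–F#–A) doesn't fit — on degree 4 A minor would have Dm (iv). D is the degree-4 chord of A major, so it is the borrowed IV. But A (A–C#–E) is foreign: the diatonic i on degree 1 is Am, whereas A comes from A major. It is labeled I.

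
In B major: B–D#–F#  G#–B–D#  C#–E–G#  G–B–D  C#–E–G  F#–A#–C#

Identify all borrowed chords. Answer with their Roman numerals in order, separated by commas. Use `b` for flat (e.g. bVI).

bVI, ii°

In B major the diatonic chords are B, C#m, D#m, E, F#, G#m, A#dim. Of the given chords, B–D#–F# = B, G#–B–D# = G#m, C#–E–G# = C#m and F#–A#–C# = F# are diatonic. G–B–D is not: scale degree 6 in B major carries G#m (vi). In B minor the chord on that degree is G, so here it functions as bVI, borrowed from the parallel minor. But C#–E–G is foreign: the diatonic ii on degree 2 is C#m, whereas C#dim comes from B minor. It is labeled ii°.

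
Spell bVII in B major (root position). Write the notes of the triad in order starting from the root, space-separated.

The root of bVII is the lowered 7th degree: A# becomes A. Stacking thirds in B minor on A gives A–C#–E.

A C# E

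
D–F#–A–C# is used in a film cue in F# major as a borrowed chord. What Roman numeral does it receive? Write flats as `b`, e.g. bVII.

bVImaj7

The root D is the lowered 6th scale degree — diatonically F# major has D# there. D–F#–A–C# is a major-seventh chord — the form found in F# minor, not the diatonic vi (D#m). Borrowed into F# major it is written bVImaj7.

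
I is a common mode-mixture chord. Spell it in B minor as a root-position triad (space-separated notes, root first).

I is built on scale degree 1, which is B in both B minor and its parallel. Stacking thirds in B major on B gives B–D#–F#.

B D# F#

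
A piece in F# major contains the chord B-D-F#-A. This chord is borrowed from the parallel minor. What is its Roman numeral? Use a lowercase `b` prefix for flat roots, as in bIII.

iv7

B is scale degree 4 in F# major. Diatonically F# major has B (IV) on that degree; B–D–F#–A is instead the minor-seventh chord native to F# minor, so it takes the label iv7.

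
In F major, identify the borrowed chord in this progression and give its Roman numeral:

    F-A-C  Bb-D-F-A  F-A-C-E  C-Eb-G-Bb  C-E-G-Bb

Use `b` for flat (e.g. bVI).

In F major the diatonic chords are F, Gm, Am, Bb, C, Dm, Edim. F–A–C = F, Bb–D–F–A = Bbmaj7, F–A–C–E = Fmaj7 and C–E–G–Bb = C7 are all diatonic. C–Eb–G–Bb is not: scale degree 5 in F major carries C (V). In F minor the chord on that degree is Cm7, so here it functions as v7, borrowed from the parallel minor.

v7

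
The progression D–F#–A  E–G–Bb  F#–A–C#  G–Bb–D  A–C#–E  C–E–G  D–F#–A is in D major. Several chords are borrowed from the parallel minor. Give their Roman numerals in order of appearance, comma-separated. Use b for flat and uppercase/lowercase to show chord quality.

ii°, iv, bVII

D major has the diatonic set D, Em, F#m, G, A, Bm, C#dim. Of the given chords, D–F#–A = D, F#–A–C# = F#m and A–C#–E = A are diatonic. E–G–Bb is not: scale degree 2 in D major carries Em (ii). In D minor the chord on that degree is Edim, so here it functions as ii°, borrowed from the parallel minor. But G–Bb–D is foreign: the diatonic IV on degree 4 is G, whereas Gm comes from D minor. It is labeled iv. C–E–G doesn't fit — on degree 7 D major would have C#dim (vii°). C is the degree-7 chord of D minor, so it is the borrowed bVII.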